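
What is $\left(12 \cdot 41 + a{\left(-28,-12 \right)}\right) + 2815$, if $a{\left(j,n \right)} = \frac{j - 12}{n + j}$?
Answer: $3308$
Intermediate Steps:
$a{\left(j,n \right)} = \frac{-12 + j}{j + n}$
$\left(12 \cdot 41 + a{\left(-28,-12 \right)}\right) + 2815 = \left(12 \cdot 41 + \frac{-12 - 28}{-28 - 12}\right) + 2815 = \left(492 + \frac{1}{-40} \left(-40\right)\right) + 2815 = \left(492 - -1\right) + 2815 = \left(492 + 1\right) + 2815 = 493 + 2815 = 3308$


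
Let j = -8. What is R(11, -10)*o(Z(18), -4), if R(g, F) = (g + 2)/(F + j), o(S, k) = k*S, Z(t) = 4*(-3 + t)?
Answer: 520/3 ≈ 173.33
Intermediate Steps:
Z(t) = -12 + 4*t
o(S, k) = S*k
R(g, F) = (2 + g)/(-8 + F) (R(g, F) = (g + 2)/(F - 8) = (2 + g)/(-8 + F))
R(11, -10)*o(Z(18), -4) = ((2 + 11)/(-8 - 10))*((-12 + 4*18)*(-4)) = (13/(-18))*((-12 + 72)*(-4)) = (-1/18*13)*(60*(-4)) = -13/18*(-240) = 520/3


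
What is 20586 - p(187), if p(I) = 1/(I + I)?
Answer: 7699163/374 ≈ 20586.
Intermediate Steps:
p(I) = 1/(2*I)
20586 - p(187) = 20586 - 1/(2*187) = 20586 - 1*1/374 = 20586 - 1/374 = 7699163/374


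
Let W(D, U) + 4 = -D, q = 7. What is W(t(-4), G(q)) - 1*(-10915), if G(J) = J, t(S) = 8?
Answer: 10903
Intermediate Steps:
W(D, U) = -4 - D
W(t(-4), G(q)) - 1*(-10915) = (-4 - 1*8) - 1*(-10915) = (-4 - 8) + 10915 = -12 + 10915 = 10903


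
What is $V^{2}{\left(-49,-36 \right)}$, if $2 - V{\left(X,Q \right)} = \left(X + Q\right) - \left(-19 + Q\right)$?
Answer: $1024$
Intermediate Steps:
$V{\left(X,Q \right)} = -17 - X$ ($V{\left(X,Q \right)} = 2 - \left(\left(X + Q\right) - \left(-19 + Q\right)\right) = 2 - \left(\left(Q + X\right) - \left(-19 + Q\right)\right) = 2 - \left(19 + X\right) = -17 - X$)
$V^{2}{\left(-49,-36 \right)} = \left(-17 - -49\right)^{2} = \left(-17 + 49\right)^{2} = 32^{2} = 1024$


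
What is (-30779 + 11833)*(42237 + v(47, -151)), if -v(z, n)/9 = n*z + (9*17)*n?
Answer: -5949745002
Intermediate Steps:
v(z, n) = -1377*n - 9*n*z (v(z, n) = -9*(n*z + (9*17)*n) = -9*(n*z + 153*n) = -9*(153*n + n*z) = -1377*n - 9*n*z)
(-30779 + 11833)*(42237 + v(47, -151)) = (-30779 + 11833)*(42237 - 9*(-151)*(153 + 47)) = -18946*(42237 - 9*(-151)*200) = -18946*(42237 + 271800) = -18946*314037 = -5949745002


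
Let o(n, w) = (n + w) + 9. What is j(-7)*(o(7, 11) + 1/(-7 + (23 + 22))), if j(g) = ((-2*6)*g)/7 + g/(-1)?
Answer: 1027/2 ≈ 513.50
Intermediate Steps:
o(n, w) = 9 + n + w
j(g) = -19*g/7 (j(g) = -12*g*(⅐) + g*(-1) = -12*g/7 - g = -19*g/7)
j(-7)*(o(7, 11) + 1/(-7 + (23 + 22))) = (-19/7*(-7))*((9 + 7 + 11) + 1/(-7 + (23 + 22))) = 19*(27 + 1/(-7 + 45)) = 19*(27 + 1/38) = 19*(1027/38) = 1027/2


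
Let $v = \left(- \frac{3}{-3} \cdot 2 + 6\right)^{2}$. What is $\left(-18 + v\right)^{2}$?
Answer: $2116$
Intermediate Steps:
$v = 64$ ($v = \left(\left(-3\right) \left(- \frac{1}{3}\right) 2 + 6\right)^{2} = \left(1 \cdot 2 + 6\right)^{2} = \left(2 + 6\right)^{2} = 8^{2} = 64$)
$\left(-18 + v\right)^{2} = \left(-18 + 64\right)^{2} = 46^{2} = 2116$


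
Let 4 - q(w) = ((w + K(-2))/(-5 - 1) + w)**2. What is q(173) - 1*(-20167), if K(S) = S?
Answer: -2837/4 ≈ -709.25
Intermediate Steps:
q(w) = 4 - (1/3 + 5*w/6)**2 (q(w) = 4 - ((w - 2)/(-5 - 1) + w)**2 = 4 - ((-2 + w)/(-6) + w)**2 = 4 - ((-2 + w)*(-1/6) + w)**2 = 4 - ((1/3 - w/6) + w)**2 = 4 - (1/3 + 5*w/6)**2)
q(173) - 1*(-20167) = (4 - (2 + 5*173)**2/36) - 1*(-20167) = (4 - (2 + 865)**2/36) + 20167 = (4 - 1/36*867**2) + 20167 = (4 - 1/36*751689) + 20167 = (4 - 83521/4) + 20167 = -83505/4 + 20167 = -2837/4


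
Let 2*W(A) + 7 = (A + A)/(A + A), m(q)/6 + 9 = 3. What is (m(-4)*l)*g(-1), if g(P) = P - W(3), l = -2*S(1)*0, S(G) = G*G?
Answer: 0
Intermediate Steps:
S(G) = G**2
m(q) = -36 (m(q) = -54 + 6*3 = -54 + 18 = -36)
l = 0 (l = -2*1**2*0 = -2*1*0 = -2*0 = 0)
W(A) = -3 (W(A) = -7/2 + ((A + A)/(A + A))/2 = -7/2 + ((2*A)/((2*A)))/2 = -7/2 + ((2*A)*(1/(2*A)))/2 = -7/2 + (1/2)*1 = -7/2 + 1/2 = -3)
g(P) = 3 + P (g(P) = P - 1*(-3) = P + 3 = 3 + P)
(m(-4)*l)*g(-1) = (-36*0)*(3 - 1) = 0*2 = 0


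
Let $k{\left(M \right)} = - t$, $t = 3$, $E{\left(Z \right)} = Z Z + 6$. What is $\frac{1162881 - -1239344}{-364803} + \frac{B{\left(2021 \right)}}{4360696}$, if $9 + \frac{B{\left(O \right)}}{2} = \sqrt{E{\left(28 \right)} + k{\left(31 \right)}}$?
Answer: $- \frac{5237689757527}{795397491444} + \frac{\sqrt{787}}{2180348} \approx -6.585$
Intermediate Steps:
$E{\left(Z \right)} = 6 + Z^{2}$ ($E{\left(Z \right)} = Z^{2} + 6 = 6 + Z^{2}$)
$k{\left(M \right)} = -3$ ($k{\left(M \right)} = \left(-1\right) 3 = -3$)
$B{\left(O \right)} = -18 + 2 \sqrt{787}$ ($B{\left(O \right)} = -18 + 2 \sqrt{\left(6 + 28^{2}\right) - 3} = -18 + 2 \sqrt{\left(6 + 784\right) - 3} = -18 + 2 \sqrt{790 - 3} = -18 + 2 \sqrt{787}$)
$\frac{1162881 - -1239344}{-364803} + \frac{B{\left(2021 \right)}}{4360696} = \frac{1162881 - -1239344}{-364803} + \frac{-18 + 2 \sqrt{787}}{4360696} = \left(1162881 + 1239344\right) \left(- \frac{1}{364803}\right) + \left(-18 + 2 \sqrt{787}\right) \frac{1}{4360696} = 2402225 \left(- \frac{1}{364803}\right) - \left(\frac{9}{2180348} - \frac{\sqrt{787}}{2180348}\right) = - \frac{2402225}{364803} - \left(\frac{9}{2180348} - \frac{\sqrt{787}}{2180348}\right) = - \frac{5237689757527}{795397491444} + \frac{\sqrt{787}}{2180348}$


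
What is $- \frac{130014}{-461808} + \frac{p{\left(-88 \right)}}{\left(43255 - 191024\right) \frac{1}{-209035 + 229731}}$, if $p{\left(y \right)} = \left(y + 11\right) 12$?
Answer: $\frac{491689691711}{3791161464} \approx 129.69$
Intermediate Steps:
$p{\left(y \right)} = 132 + 12 y$ ($p{\left(y \right)} = \left(11 + y\right) 12 = 132 + 12 y$)
$- \frac{130014}{-461808} + \frac{p{\left(-88 \right)}}{\left(43255 - 191024\right) \frac{1}{-209035 + 229731}} = - \frac{130014}{-461808} + \frac{132 + 12 \left(-88\right)}{\left(43255 - 191024\right) \frac{1}{-209035 + 229731}} = \left(-130014\right) \left(- \frac{1}{461808}\right) + \frac{132 - 1056}{\left(-147769\right) \frac{1}{20696}} = \frac{7223}{25656} - \frac{924}{\left(-147769\right) \frac{1}{20696}} = \frac{7223}{25656} - \frac{924}{- \frac{147769}{20696}} = \frac{7223}{25656} - - \frac{19123104}{147769} = \frac{7223}{25656} + \frac{19123104}{147769} = \frac{491689691711}{3791161464}$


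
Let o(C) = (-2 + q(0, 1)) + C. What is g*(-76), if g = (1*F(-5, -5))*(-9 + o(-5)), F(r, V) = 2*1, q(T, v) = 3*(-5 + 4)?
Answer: 2888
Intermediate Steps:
q(T, v) = -3 (q(T, v) = 3*(-1) = -3)
F(r, V) = 2
o(C) = -5 + C (o(C) = (-2 - 3) + C = -5 + C)
g = -38 (g = (1*2)*(-9 + (-5 - 5)) = 2*(-9 - 10) = 2*(-19) = -38)
g*(-76) = -38*(-76) = 2888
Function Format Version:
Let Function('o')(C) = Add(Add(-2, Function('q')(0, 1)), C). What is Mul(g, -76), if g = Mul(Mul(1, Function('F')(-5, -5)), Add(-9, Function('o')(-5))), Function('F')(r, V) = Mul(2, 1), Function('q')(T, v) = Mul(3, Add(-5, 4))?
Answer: 2888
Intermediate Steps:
Function('q')(T, v) = -3 (Function('q')(T, v) = Mul(3, -1) = -3)
Function('F')(r, V) = 2
Function('o')(C) = Add(-5, C) (Function('o')(C) = Add(Add(-2, -3), C) = Add(-5, C))
g = -38 (g = Mul(Mul(1, 2), Add(-9, Add(-5, -5))) = Mul(2, Add(-9, -10)) = Mul(2, -19) = -38)
Mul(g, -76) = Mul(-38, -76) = 2888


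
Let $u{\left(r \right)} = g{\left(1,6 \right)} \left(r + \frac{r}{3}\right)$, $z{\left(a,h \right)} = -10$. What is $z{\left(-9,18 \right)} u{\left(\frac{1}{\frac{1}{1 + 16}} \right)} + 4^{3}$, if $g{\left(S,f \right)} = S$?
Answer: $- \frac{488}{3} \approx -162.67$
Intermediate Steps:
$u{\left(r \right)} = \frac{4 r}{3}$ ($u{\left(r \right)} = 1 \left(r + \frac{r}{3}\right) = 1 \frac{4 r}{3} = \frac{4 r}{3}$)
$z{\left(-9,18 \right)} u{\left(\frac{1}{\frac{1}{1 + 16}} \right)} + 4^{3} = - 10 \frac{4}{3 \frac{1}{1 + 16}} + 4^{3} = - 10 \frac{4}{3 \cdot \frac{1}{17}} + 64 = - 10 \frac{4 \frac{1}{\frac{1}{17}}}{3} + 64 = - 10 \cdot \frac{4}{3} \cdot 17 + 64 = \left(-10\right) \frac{68}{3} + 64 = - \frac{680}{3} + 64 = - \frac{488}{3}$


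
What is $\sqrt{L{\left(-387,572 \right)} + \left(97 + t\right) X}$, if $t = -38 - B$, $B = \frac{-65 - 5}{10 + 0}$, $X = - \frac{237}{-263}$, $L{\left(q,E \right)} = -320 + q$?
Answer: $\frac{i \sqrt{44788637}}{263} \approx 25.447 i$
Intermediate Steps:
$X = \frac{237}{263}$ ($X = \left(-237\right) \left(- \frac{1}{263}\right) = \frac{237}{263} \approx 0.90114$)
$B = -7$ ($B = - \frac{70}{10} = \left(-70\right) \frac{1}{10} = -7$)
$t = -31$ ($t = -38 - -7 = -38 + 7 = -31$)
$\sqrt{L{\left(-387,572 \right)} + \left(97 + t\right) X} = \sqrt{\left(-320 - 387\right) + \left(97 - 31\right) \frac{237}{263}} = \sqrt{-707 + 66 \cdot \frac{237}{263}} = \sqrt{-707 + \frac{15642}{263}} = \sqrt{- \frac{170299}{263}} = \frac{i \sqrt{44788637}}{263}$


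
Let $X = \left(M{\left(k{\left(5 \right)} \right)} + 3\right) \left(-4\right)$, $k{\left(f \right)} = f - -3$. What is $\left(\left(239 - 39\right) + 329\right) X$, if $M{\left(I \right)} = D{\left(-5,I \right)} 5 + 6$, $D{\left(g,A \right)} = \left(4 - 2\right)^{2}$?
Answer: $-61364$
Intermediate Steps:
$D{\left(g,A \right)} = 4$ ($D{\left(g,A \right)} = 2^{2} = 4$)
$k{\left(f \right)} = 3 + f$ ($k{\left(f \right)} = f + 3 = 3 + f$)
$M{\left(I \right)} = 26$ ($M{\left(I \right)} = 4 \cdot 5 + 6 = 20 + 6 = 26$)
$X = -116$ ($X = \left(26 + 3\right) \left(-4\right) = 29 \left(-4\right) = -116$)
$\left(\left(239 - 39\right) + 329\right) X = \left(\left(239 - 39\right) + 329\right) \left(-116\right) = \left(200 + 329\right) \left(-116\right) = 529 \left(-116\right) = -61364$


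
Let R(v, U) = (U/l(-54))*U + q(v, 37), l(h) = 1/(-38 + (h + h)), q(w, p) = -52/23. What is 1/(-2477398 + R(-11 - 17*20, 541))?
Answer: -23/1039803004 ≈ -2.2120e-8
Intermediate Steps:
q(w, p) = -52/23 (q(w, p) = -52*1/23 = -52/23)
l(h) = 1/(-38 + 2*h)
R(v, U) = -52/23 - 146*U**2 (R(v, U) = (U/((1/(2*(-19 - 54)))))*U - 52/23 = (U/(((1/2)/(-73))))*U - 52/23 = (U/(((1/2)*(-1/73))))*U - 52/23 = (U/(-1/146))*U - 52/23 = (U*(-146))*U - 52/23 = (-146*U)*U - 52/23 = -146*U**2 - 52/23 = -52/23 - 146*U**2)
1/(-2477398 + R(-11 - 17*20, 541)) = 1/(-2477398 + (-52/23 - 146*541**2)) = 1/(-2477398 + (-52/23 - 146*292681)) = 1/(-2477398 + (-52/23 - 42731426)) = 1/(-2477398 - 982822850/23) = 1/(-1039803004/23) = -23/1039803004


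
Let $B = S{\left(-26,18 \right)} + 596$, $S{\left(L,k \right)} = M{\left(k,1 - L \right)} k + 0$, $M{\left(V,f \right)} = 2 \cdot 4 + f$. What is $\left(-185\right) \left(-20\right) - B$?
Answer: $2474$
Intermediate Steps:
$M{\left(V,f \right)} = 8 + f$
$S{\left(L,k \right)} = k \left(9 - L\right)$ ($S{\left(L,k \right)} = \left(8 - \left(-1 + L\right)\right) k + 0 = \left(9 - L\right) k + 0 = k \left(9 - L\right) + 0 = k \left(9 - L\right)$)
$B = 1226$ ($B = 18 \left(9 - -26\right) + 596 = 18 \left(9 + 26\right) + 596 = 18 \cdot 35 + 596 = 630 + 596 = 1226$)
$\left(-185\right) \left(-20\right) - B = \left(-185\right) \left(-20\right) - 1226 = 3700 - 1226 = 2474$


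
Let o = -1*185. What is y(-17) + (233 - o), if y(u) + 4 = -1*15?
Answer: 399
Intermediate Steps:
o = -185
y(u) = -19 (y(u) = -4 - 1*15 = -4 - 15 = -19)
y(-17) + (233 - o) = -19 + (233 - 1*(-185)) = -19 + (233 + 185) = -19 + 418 = 399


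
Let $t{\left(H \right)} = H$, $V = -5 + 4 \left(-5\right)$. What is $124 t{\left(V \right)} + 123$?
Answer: $-2977$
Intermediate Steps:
$V = -25$ ($V = -5 - 20 = -25$)
$124 t{\left(V \right)} + 123 = 124 \left(-25\right) + 123 = -3100 + 123 = -2977$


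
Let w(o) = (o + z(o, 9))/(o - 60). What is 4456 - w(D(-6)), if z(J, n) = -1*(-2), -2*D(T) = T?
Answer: 253997/57 ≈ 4456.1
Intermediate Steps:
D(T) = -T/2
z(J, n) = 2
w(o) = (2 + o)/(-60 + o) (w(o) = (o + 2)/(o - 60) = (2 + o)/(-60 + o))
4456 - w(D(-6)) = 4456 - (2 - ½*(-6))/(-60 - ½*(-6)) = 4456 - (2 + 3)/(-60 + 3) = 4456 - 5/(-57) = 4456 - (-1)*5/57 = 4456 - 1*(-5/57) = 4456 + 5/57 = 253997/57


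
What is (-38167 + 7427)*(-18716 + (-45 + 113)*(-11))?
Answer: 598323360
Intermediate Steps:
(-38167 + 7427)*(-18716 + (-45 + 113)*(-11)) = -30740*(-18716 + 68*(-11)) = -30740*(-18716 - 748) = -30740*(-19464) = 598323360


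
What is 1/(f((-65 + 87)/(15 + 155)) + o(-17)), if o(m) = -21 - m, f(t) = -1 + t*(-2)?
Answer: -85/447 ≈ -0.19016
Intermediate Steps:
f(t) = -1 - 2*t
1/(f((-65 + 87)/(15 + 155)) + o(-17)) = 1/((-1 - 2*(-65 + 87)/(15 + 155)) + (-21 - 1*(-17))) = 1/((-1 - 44/170) + (-21 + 17)) = 1/((-1 - 44/170) - 4) = 1/((-1 - 2*11/85) - 4) = 1/((-1 - 22/85) - 4) = 1/(-107/85 - 4) = 1/(-447/85) = -85/447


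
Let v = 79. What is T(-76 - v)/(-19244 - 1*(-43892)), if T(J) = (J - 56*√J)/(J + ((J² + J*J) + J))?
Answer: -1/7591584 - I*√155/21012420 ≈ -1.3172e-7 - 5.925e-7*I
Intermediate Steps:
T(J) = (J - 56*√J)/(2*J + 2*J²) (T(J) = (J - 56*√J)/(J + ((J² + J²) + J)) = (J - 56*√J)/(J + (2*J² + J)) = (J - 56*√J)/(J + (J + 2*J²)) = (J - 56*√J)/(2*J + 2*J²))
T(-76 - v)/(-19244 - 1*(-43892)) = (((-76 - 1*79) - 56*√(-76 - 1*79))/(2*(-76 - 1*79)*(1 + (-76 - 1*79))))/(-19244 - 1*(-43892)) = (((-76 - 79) - 56*√(-76 - 79))/(2*(-76 - 79)*(1 + (-76 - 79))))/(-19244 + 43892) = ((½)*(-155 - 56*I*√155)/(-155*(1 - 155)))/24648 = ((½)*(-1/155)*(-155 - 56*I*√155)/(-154))*(1/24648) = ((½)*(-1/155)*(-1/154)*(-155 - 56*I*√155))*(1/24648) = (-1/308 - 2*I*√155/1705)*(1/24648) = -1/7591584 - I*√155/21012420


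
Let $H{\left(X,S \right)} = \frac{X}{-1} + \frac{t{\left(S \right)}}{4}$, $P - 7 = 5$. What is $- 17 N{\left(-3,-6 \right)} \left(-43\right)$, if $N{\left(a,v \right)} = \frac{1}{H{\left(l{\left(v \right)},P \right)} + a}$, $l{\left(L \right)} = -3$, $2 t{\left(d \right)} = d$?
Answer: $\frac{1462}{3} \approx 487.33$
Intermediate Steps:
$t{\left(d \right)} = \frac{d}{2}$
$P = 12$ ($P = 7 + 5 = 12$)
$H{\left(X,S \right)} = - X + \frac{S}{8}$ ($H{\left(X,S \right)} = \frac{X}{-1} + \frac{\frac{1}{2} S}{4} = X \left(-1\right) + \frac{S}{2} \cdot \frac{1}{4} = - X + \frac{S}{8}$)
$N{\left(a,v \right)} = \frac{1}{\frac{9}{2} + a}$ ($N{\left(a,v \right)} = \frac{1}{\left(\left(-1\right) \left(-3\right) + \frac{1}{8} \cdot 12\right) + a} = \frac{1}{\left(3 + \frac{3}{2}\right) + a} = \frac{1}{\frac{9}{2} + a}$)
$- 17 N{\left(-3,-6 \right)} \left(-43\right) = - 17 \frac{2}{9 + 2 \left(-3\right)} \left(-43\right) = - 17 \frac{2}{9 - 6} \left(-43\right) = - 17 \cdot \frac{2}{3} \left(-43\right) = - 17 \cdot 2 \cdot \frac{1}{3} \left(-43\right) = \left(-17\right) \frac{2}{3} \left(-43\right) = \left(- \frac{34}{3}\right) \left(-43\right) = \frac{1462}{3}$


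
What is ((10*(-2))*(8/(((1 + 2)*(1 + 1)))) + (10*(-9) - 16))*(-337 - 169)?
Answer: 201388/3 ≈ 67129.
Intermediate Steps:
((10*(-2))*(8/(((1 + 2)*(1 + 1)))) + (10*(-9) - 16))*(-337 - 169) = (-160/(3*2) + (-90 - 16))*(-506) = (-160/6 - 106)*(-506) = (-20*4/3 - 106)*(-506) = (-80/3 - 106)*(-506) = -398/3*(-506) = 201388/3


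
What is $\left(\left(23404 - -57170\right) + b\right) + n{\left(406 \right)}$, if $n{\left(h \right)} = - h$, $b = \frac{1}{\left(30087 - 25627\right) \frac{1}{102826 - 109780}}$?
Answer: $\frac{178771163}{2230} \approx 80167.0$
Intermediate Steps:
$b = - \frac{3477}{2230}$ ($b = \frac{1}{4460 \frac{1}{-6954}} = \frac{1}{4460 \left(- \frac{1}{6954}\right)} = \frac{1}{- \frac{2230}{3477}} = - \frac{3477}{2230} \approx -1.5592$)
$\left(\left(23404 - -57170\right) + b\right) + n{\left(406 \right)} = \left(\left(23404 - -57170\right) - \frac{3477}{2230}\right) - 406 = \left(\left(23404 + 57170\right) - \frac{3477}{2230}\right) - 406 = \left(80574 - \frac{3477}{2230}\right) - 406 = \frac{179676543}{2230} - 406 = \frac{178771163}{2230}$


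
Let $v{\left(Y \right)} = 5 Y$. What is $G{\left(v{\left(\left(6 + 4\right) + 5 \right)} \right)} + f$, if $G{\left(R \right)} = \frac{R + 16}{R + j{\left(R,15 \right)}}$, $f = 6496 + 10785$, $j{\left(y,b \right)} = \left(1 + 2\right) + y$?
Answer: $\frac{2644084}{153} \approx 17282.0$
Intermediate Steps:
$j{\left(y,b \right)} = 3 + y$
$f = 17281$
$G{\left(R \right)} = \frac{16 + R}{3 + 2 R}$ ($G{\left(R \right)} = \frac{R + 16}{R + \left(3 + R\right)} = \frac{16 + R}{3 + 2 R}$)
$G{\left(v{\left(\left(6 + 4\right) + 5 \right)} \right)} + f = \frac{16 + 5 \left(\left(6 + 4\right) + 5\right)}{3 + 2 \cdot 5 \left(\left(6 + 4\right) + 5\right)} + 17281 = \frac{16 + 5 \left(10 + 5\right)}{3 + 2 \cdot 5 \left(10 + 5\right)} + 17281 = \frac{16 + 5 \cdot 15}{3 + 2 \cdot 5 \cdot 15} + 17281 = \frac{16 + 75}{3 + 2 \cdot 75} + 17281 = \frac{1}{3 + 150} \cdot 91 + 17281 = \frac{1}{153} \cdot 91 + 17281 = \frac{91}{153} + 17281 = \frac{2644084}{153}$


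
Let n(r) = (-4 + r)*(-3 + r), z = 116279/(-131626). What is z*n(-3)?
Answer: -2441859/65813 ≈ -37.103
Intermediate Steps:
z = -116279/131626 (z = 116279*(-1/131626) = -116279/131626 ≈ -0.88340)
z*n(-3) = -116279*(12 + (-3)**2 - 7*(-3))/131626 = -116279*(12 + 9 + 21)/131626 = -116279/131626*42 = -2441859/65813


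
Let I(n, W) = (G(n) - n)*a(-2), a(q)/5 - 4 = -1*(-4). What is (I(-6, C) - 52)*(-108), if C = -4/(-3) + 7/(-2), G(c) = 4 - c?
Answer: -63504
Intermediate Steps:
a(q) = 40 (a(q) = 20 + 5*(-1*(-4)) = 20 + 5*4 = 20 + 20 = 40)
C = -13/6 (C = -4*(-1/3) + 7*(-1/2) = 4/3 - 7/2 = -13/6 ≈ -2.1667)
I(n, W) = 160 - 80*n (I(n, W) = ((4 - n) - n)*40 = (4 - 2*n)*40 = 160 - 80*n)
(I(-6, C) - 52)*(-108) = ((160 - 80*(-6)) - 52)*(-108) = ((160 + 480) - 52)*(-108) = (640 - 52)*(-108) = 588*(-108) = -63504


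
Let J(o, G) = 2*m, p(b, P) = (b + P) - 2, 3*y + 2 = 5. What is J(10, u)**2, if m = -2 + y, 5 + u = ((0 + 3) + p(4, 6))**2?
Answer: 4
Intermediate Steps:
y = 1 (y = -2/3 + (1/3)*5 = -2/3 + 5/3 = 1)
p(b, P) = -2 + P + b (p(b, P) = (P + b) - 2 = -2 + P + b)
u = 116 (u = -5 + ((0 + 3) + (-2 + 6 + 4))**2 = -5 + (3 + 8)**2 = -5 + 11**2 = -5 + 121 = 116)
m = -1 (m = -2 + 1 = -1)
J(o, G) = -2 (J(o, G) = 2*(-1) = -2)
J(10, u)**2 = (-2)**2 = 4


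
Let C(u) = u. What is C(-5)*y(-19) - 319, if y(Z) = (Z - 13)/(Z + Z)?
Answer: -6141/19 ≈ -323.21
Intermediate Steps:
y(Z) = (-13 + Z)/(2*Z) (y(Z) = (-13 + Z)/((2*Z)) = (-13 + Z)*(1/(2*Z)) = (-13 + Z)/(2*Z))
C(-5)*y(-19) - 319 = -5*(-13 - 19)/(2*(-19)) - 319 = -5*(-1)*(-32)/(2*19) - 319 = -5*16/19 - 319 = -80/19 - 319 = -6141/19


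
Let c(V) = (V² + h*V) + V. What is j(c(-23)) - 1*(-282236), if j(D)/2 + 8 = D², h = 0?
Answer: 794292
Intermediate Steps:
c(V) = V + V² (c(V) = (V² + 0*V) + V = (V² + 0) + V = V² + V = V + V²)
j(D) = -16 + 2*D²
j(c(-23)) - 1*(-282236) = (-16 + 2*(-23*(1 - 23))²) - 1*(-282236) = (-16 + 2*(-23*(-22))²) + 282236 = (-16 + 2*506²) + 282236 = (-16 + 2*256036) + 282236 = (-16 + 512072) + 282236 = 512056 + 282236 = 794292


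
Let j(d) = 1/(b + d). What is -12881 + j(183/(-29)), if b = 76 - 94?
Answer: -9081134/705 ≈ -12881.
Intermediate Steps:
b = -18
j(d) = 1/(-18 + d)
-12881 + j(183/(-29)) = -12881 + 1/(-18 + 183/(-29)) = -12881 + 1/(-18 + 183*(-1/29)) = -12881 + 1/(-18 - 183/29) = -12881 + 1/(-705/29) = -12881 - 29/705 = -9081134/705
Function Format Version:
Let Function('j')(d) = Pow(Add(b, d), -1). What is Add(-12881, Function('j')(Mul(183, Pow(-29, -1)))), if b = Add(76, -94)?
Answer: Rational(-9081134, 705) ≈ -12881.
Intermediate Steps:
b = -18
Function('j')(d) = Pow(Add(-18, d), -1)
Add(-12881, Function('j')(Mul(183, Pow(-29, -1)))) = Add(-12881, Pow(Add(-18, Mul(183, Pow(-29, -1))), -1)) = Add(-12881, Pow(Add(-18, Mul(183, Rational(-1, 29))), -1)) = Add(-12881, Pow(Add(-18, Rational(-183, 29)), -1)) = Add(-12881, Pow(Rational(-705, 29), -1)) = Add(-12881, Rational(-29, 705)) = Rational(-9081134, 705)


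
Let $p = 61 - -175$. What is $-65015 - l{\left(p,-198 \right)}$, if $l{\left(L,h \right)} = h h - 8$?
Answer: $-104211$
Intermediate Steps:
$p = 236$ ($p = 61 + 175 = 236$)
$l{\left(L,h \right)} = -8 + h^{2}$ ($l{\left(L,h \right)} = h^{2} - 8 = -8 + h^{2}$)
$-65015 - l{\left(p,-198 \right)} = -65015 - \left(-8 + \left(-198\right)^{2}\right) = -65015 - \left(-8 + 39204\right) = -65015 - 39196 = -104211$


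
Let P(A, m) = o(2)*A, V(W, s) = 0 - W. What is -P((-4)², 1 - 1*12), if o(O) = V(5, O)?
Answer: 80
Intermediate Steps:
V(W, s) = -W
o(O) = -5 (o(O) = -1*5 = -5)
P(A, m) = -5*A
-P((-4)², 1 - 1*12) = -(-5)*(-4)² = -(-5)*16 = -1*(-80) = 80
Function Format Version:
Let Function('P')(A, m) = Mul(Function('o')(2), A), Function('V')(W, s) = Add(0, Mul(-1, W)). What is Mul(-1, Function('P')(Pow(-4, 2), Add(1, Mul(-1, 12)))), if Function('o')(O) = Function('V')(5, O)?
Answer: 80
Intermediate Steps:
Function('V')(W, s) = Mul(-1, W)
Function('o')(O) = -5 (Function('o')(O) = Mul(-1, 5) = -5)
Function('P')(A, m) = Mul(-5, A)
Mul(-1, Function('P')(Pow(-4, 2), Add(1, Mul(-1, 12)))) = Mul(-1, Mul(-5, Pow(-4, 2))) = Mul(-1, Mul(-5, 16)) = Mul(-1, -80) = 80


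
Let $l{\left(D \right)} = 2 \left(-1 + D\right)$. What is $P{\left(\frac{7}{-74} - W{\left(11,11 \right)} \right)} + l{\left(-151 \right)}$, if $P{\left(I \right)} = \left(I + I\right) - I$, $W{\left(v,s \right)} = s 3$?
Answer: $- \frac{24945}{74} \approx -337.09$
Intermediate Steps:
$W{\left(v,s \right)} = 3 s$
$l{\left(D \right)} = -2 + 2 D$
$P{\left(I \right)} = I$ ($P{\left(I \right)} = 2 I - I = I$)
$P{\left(\frac{7}{-74} - W{\left(11,11 \right)} \right)} + l{\left(-151 \right)} = \left(\frac{7}{-74} - 3 \cdot 11\right) + \left(-2 + 2 \left(-151\right)\right) = \left(7 \left(- \frac{1}{74}\right) - 33\right) - 304 = \left(- \frac{7}{74} - 33\right) - 304 = - \frac{2449}{74} - 304 = - \frac{24945}{74}$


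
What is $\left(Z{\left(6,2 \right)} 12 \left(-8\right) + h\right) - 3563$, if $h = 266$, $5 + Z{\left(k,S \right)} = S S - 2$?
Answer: $-3009$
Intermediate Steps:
$Z{\left(k,S \right)} = -7 + S^{2}$ ($Z{\left(k,S \right)} = -5 + \left(S S - 2\right) = -5 + \left(S^{2} - 2\right) = -5 + \left(-2 + S^{2}\right) = -7 + S^{2}$)
$\left(Z{\left(6,2 \right)} 12 \left(-8\right) + h\right) - 3563 = \left(\left(-7 + 2^{2}\right) 12 \left(-8\right) + 266\right) - 3563 = \left(\left(-7 + 4\right) 12 \left(-8\right) + 266\right) - 3563 = \left(\left(-3\right) 12 \left(-8\right) + 266\right) - 3563 = \left(\left(-36\right) \left(-8\right) + 266\right) - 3563 = \left(288 + 266\right) - 3563 = 554 - 3563 = -3009$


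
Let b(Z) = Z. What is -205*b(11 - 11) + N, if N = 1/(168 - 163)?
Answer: ⅕ ≈ 0.20000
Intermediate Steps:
N = ⅕ (N = 1/5 = ⅕ ≈ 0.20000)
-205*b(11 - 11) + N = -205*(11 - 11) + ⅕ = -205*0 + ⅕ = 0 + ⅕ = ⅕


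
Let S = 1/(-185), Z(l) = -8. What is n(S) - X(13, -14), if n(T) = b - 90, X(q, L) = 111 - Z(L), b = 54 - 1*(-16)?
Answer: -139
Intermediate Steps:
b = 70 (b = 54 + 16 = 70)
X(q, L) = 119 (X(q, L) = 111 - 1*(-8) = 111 + 8 = 119)
S = -1/185 ≈ -0.0054054
n(T) = -20 (n(T) = 70 - 90 = -20)
n(S) - X(13, -14) = -20 - 1*119 = -20 - 119 = -139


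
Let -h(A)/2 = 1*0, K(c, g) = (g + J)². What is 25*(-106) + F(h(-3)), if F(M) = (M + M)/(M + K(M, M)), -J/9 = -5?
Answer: -2650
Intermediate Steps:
J = 45 (J = -9*(-5) = 45)
K(c, g) = (45 + g)² (K(c, g) = (g + 45)² = (45 + g)²)
h(A) = 0 (h(A) = -2*0 = 0)
F(M) = 2*M/(M + (45 + M)²) (F(M) = (M + M)/(M + (45 + M)²) = (2*M)/(M + (45 + M)²) = 2*M/(M + (45 + M)²))
25*(-106) + F(h(-3)) = 25*(-106) + 2*0/(0 + (45 + 0)²) = -2650 + 2*0/(0 + 45²) = -2650 + 2*0/(0 + 2025) = -2650 + 2*0/2025 = -2650 + 2*0*(1/2025) = -2650 + 0 = -2650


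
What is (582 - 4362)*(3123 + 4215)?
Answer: -27737640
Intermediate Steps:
(582 - 4362)*(3123 + 4215) = -3780*7338 = -27737640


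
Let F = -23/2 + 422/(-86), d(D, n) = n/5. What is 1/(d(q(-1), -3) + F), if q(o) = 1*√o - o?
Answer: -430/7313 ≈ -0.058799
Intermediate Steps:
q(o) = √o - o
d(D, n) = n/5 (d(D, n) = n*(⅕) = n/5)
F = -1411/86 (F = -23*½ + 422*(-1/86) = -23/2 - 211/43 = -1411/86 ≈ -16.407)
1/(d(q(-1), -3) + F) = 1/((⅕)*(-3) - 1411/86) = 1/(-⅗ - 1411/86) = 1/(-7313/430) = -430/7313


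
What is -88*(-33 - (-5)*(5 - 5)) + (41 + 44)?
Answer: 2989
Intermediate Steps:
-88*(-33 - (-5)*(5 - 5)) + (41 + 44) = -88*(-33 - (-5)*0) + 85 = -88*(-33 - 1*0) + 85 = -88*(-33 + 0) + 85 = -88*(-33) + 85 = 2904 + 85 = 2989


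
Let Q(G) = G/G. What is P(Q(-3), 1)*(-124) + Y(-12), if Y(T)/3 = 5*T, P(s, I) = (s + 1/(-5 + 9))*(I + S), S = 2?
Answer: -645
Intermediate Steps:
Q(G) = 1
P(s, I) = (2 + I)*(¼ + s) (P(s, I) = (s + 1/(-5 + 9))*(I + 2) = (s + 1/4)*(2 + I) = (s + ¼)*(2 + I) = (¼ + s)*(2 + I) = (2 + I)*(¼ + s))
Y(T) = 15*T (Y(T) = 3*(5*T) = 15*T)
P(Q(-3), 1)*(-124) + Y(-12) = (½ + 2*1 + (¼)*1 + 1*1)*(-124) + 15*(-12) = (½ + 2 + ¼ + 1)*(-124) - 180 = (15/4)*(-124) - 180 = -465 - 180 = -645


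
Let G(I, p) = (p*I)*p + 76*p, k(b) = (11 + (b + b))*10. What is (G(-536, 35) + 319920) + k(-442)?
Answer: -342750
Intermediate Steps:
k(b) = 110 + 20*b (k(b) = (11 + 2*b)*10 = 110 + 20*b)
G(I, p) = 76*p + I*p² (G(I, p) = (I*p)*p + 76*p = I*p² + 76*p = 76*p + I*p²)
(G(-536, 35) + 319920) + k(-442) = (35*(76 - 536*35) + 319920) + (110 + 20*(-442)) = (35*(76 - 18760) + 319920) + (110 - 8840) = (35*(-18684) + 319920) - 8730 = (-653940 + 319920) - 8730 = -334020 - 8730 = -342750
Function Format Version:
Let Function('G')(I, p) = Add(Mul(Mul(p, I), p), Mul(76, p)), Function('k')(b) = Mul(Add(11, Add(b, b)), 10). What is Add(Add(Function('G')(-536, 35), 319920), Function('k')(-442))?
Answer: -342750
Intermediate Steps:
Function('k')(b) = Add(110, Mul(20, b)) (Function('k')(b) = Mul(Add(11, Mul(2, b)), 10) = Add(110, Mul(20, b)))
Function('G')(I, p) = Add(Mul(76, p), Mul(I, Pow(p, 2))) (Function('G')(I, p) = Add(Mul(Mul(I, p), p), Mul(76, p)) = Add(Mul(I, Pow(p, 2)), Mul(76, p)) = Add(Mul(76, p), Mul(I, Pow(p, 2))))
Add(Add(Function('G')(-536, 35), 319920), Function('k')(-442)) = Add(Add(Mul(35, Add(76, Mul(-536, 35))), 319920), Add(110, Mul(20, -442))) = Add(Add(Mul(35, Add(76, -18760)), 319920), Add(110, -8840)) = Add(Add(Mul(35, -18684), 319920), -8730) = Add(Add(-653940, 319920), -8730) = Add(-334020, -8730) = -342750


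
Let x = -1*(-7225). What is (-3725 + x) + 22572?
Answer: 26072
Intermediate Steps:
x = 7225
(-3725 + x) + 22572 = (-3725 + 7225) + 22572 = 3500 + 22572 = 26072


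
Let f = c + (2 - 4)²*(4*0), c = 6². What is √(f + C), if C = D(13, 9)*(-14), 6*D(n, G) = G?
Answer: √15 ≈ 3.8730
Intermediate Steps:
D(n, G) = G/6
c = 36
C = -21 (C = ((⅙)*9)*(-14) = (3/2)*(-14) = -21)
f = 36 (f = 36 + (2 - 4)²*(4*0) = 36 + (-2)²*0 = 36 + 4*0 = 36 + 0 = 36)
√(f + C) = √(36 - 21) = √15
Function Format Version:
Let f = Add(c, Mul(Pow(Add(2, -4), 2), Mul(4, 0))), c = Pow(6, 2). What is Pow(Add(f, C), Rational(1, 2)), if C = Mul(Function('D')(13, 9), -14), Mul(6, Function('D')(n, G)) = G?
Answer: Pow(15, Rational(1, 2)) ≈ 3.8730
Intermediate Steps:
Function('D')(n, G) = Mul(Rational(1, 6), G)
c = 36
C = -21 (C = Mul(Mul(Rational(1, 6), 9), -14) = Mul(Rational(3, 2), -14) = -21)
f = 36 (f = Add(36, Mul(Pow(Add(2, -4), 2), Mul(4, 0))) = Add(36, Mul(Pow(-2, 2), 0)) = Add(36, Mul(4, 0)) = Add(36, 0) = 36)
Pow(Add(f, C), Rational(1, 2)) = Pow(Add(36, -21), Rational(1, 2)) = Pow(15, Rational(1, 2))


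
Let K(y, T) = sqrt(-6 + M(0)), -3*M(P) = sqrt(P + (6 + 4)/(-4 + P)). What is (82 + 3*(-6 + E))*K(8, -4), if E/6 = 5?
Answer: 77*sqrt(-216 - 6*I*sqrt(10))/3 ≈ 16.552 - 377.58*I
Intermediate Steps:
E = 30 (E = 6*5 = 30)
M(P) = -sqrt(P + 10/(-4 + P))/3 (M(P) = -sqrt(P + (6 + 4)/(-4 + P))/3 = -sqrt(P + 10/(-4 + P))/3)
K(y, T) = sqrt(-6 - I*sqrt(10)/6) (K(y, T) = sqrt(-6 - sqrt(10 + 0*(-4 + 0))*(I/2)/3) = sqrt(-6 - sqrt(10 + 0*(-4))*(I/2)/3) = sqrt(-6 - I*sqrt(10 + 0)/2/3) = sqrt(-6 - I*sqrt(10)/2/3) = sqrt(-6 - I*sqrt(10)/6))
(82 + 3*(-6 + E))*K(8, -4) = (82 + 3*(-6 + 30))*(sqrt(-216 - 6*I*sqrt(10))/6) = (82 + 3*24)*(sqrt(-216 - 6*I*sqrt(10))/6) = (82 + 72)*(sqrt(-216 - 6*I*sqrt(10))/6) = 154*(sqrt(-216 - 6*I*sqrt(10))/6) = 77*sqrt(-216 - 6*I*sqrt(10))/3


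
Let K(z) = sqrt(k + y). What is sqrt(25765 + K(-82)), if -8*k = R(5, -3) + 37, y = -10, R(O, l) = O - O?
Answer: sqrt(103060 + 3*I*sqrt(26))/2 ≈ 160.51 + 0.011912*I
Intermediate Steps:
R(O, l) = 0
k = -37/8 (k = -(0 + 37)/8 = -1/8*37 = -37/8 ≈ -4.6250)
K(z) = 3*I*sqrt(26)/4 (K(z) = sqrt(-37/8 - 10) = sqrt(-117/8) = 3*I*sqrt(26)/4)
sqrt(25765 + K(-82)) = sqrt(25765 + 3*I*sqrt(26)/4)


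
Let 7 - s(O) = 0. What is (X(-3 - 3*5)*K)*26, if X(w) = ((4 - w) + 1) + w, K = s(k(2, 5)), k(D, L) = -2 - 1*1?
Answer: 910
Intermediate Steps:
k(D, L) = -3 (k(D, L) = -2 - 1 = -3)
s(O) = 7 (s(O) = 7 - 1*0 = 7 + 0 = 7)
K = 7
X(w) = 5 (X(w) = (5 - w) + w = 5)
(X(-3 - 3*5)*K)*26 = (5*7)*26 = 35*26 = 910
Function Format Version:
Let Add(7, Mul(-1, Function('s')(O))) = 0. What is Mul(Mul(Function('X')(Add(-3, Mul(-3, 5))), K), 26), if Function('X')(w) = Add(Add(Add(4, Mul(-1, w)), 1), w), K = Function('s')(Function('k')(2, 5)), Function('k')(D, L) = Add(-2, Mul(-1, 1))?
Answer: 910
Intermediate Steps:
Function('k')(D, L) = -3 (Function('k')(D, L) = Add(-2, -1) = -3)
Function('s')(O) = 7 (Function('s')(O) = Add(7, Mul(-1, 0)) = Add(7, 0) = 7)
K = 7
Function('X')(w) = 5 (Function('X')(w) = Add(Add(5, Mul(-1, w)), w) = 5)
Mul(Mul(Function('X')(Add(-3, Mul(-3, 5))), K), 26) = Mul(Mul(5, 7), 26) = Mul(35, 26) = 910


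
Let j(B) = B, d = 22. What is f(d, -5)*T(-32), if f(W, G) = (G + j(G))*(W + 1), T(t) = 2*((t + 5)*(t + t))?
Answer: -794880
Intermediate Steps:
T(t) = 4*t*(5 + t) (T(t) = 2*((5 + t)*(2*t)) = 2*(2*t*(5 + t)) = 4*t*(5 + t))
f(W, G) = 2*G*(1 + W) (f(W, G) = (G + G)*(W + 1) = (2*G)*(1 + W) = 2*G*(1 + W))
f(d, -5)*T(-32) = (2*(-5)*(1 + 22))*(4*(-32)*(5 - 32)) = (2*(-5)*23)*(4*(-32)*(-27)) = -230*3456 = -794880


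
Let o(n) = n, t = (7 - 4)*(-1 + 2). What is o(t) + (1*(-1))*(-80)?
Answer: 83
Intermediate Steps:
t = 3 (t = 3*1 = 3)
o(t) + (1*(-1))*(-80) = 3 + (1*(-1))*(-80) = 3 - 1*(-80) = 3 + 80 = 83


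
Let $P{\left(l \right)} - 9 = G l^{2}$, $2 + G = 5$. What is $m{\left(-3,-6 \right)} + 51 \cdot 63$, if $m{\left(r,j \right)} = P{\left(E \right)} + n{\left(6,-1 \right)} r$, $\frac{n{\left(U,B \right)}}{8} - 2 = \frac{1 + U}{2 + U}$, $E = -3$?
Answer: $3180$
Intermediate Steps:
$G = 3$ ($G = -2 + 5 = 3$)
$P{\left(l \right)} = 9 + 3 l^{2}$
$n{\left(U,B \right)} = 16 + \frac{8 \left(1 + U\right)}{2 + U}$ ($n{\left(U,B \right)} = 16 + 8 \frac{1 + U}{2 + U} = 16 + \frac{8 \left(1 + U\right)}{2 + U}$)
$m{\left(r,j \right)} = 36 + 23 r$ ($m{\left(r,j \right)} = \left(9 + 3 \left(-3\right)^{2}\right) + \frac{8 \left(5 + 3 \cdot 6\right)}{2 + 6} r = \left(9 + 3 \cdot 9\right) + \frac{8 \left(5 + 18\right)}{8} r = \left(9 + 27\right) + 8 \cdot \frac{1}{8} \cdot 23 r = 36 + 23 r$)
$m{\left(-3,-6 \right)} + 51 \cdot 63 = \left(36 + 23 \left(-3\right)\right) + 51 \cdot 63 = \left(36 - 69\right) + 3213 = -33 + 3213 = 3180$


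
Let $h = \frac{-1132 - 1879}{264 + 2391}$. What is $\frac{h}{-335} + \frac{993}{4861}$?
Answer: $\frac{897835496}{4323494925} \approx 0.20766$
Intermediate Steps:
$h = - \frac{3011}{2655} \approx -1.1341$
$\frac{h}{-335} + \frac{993}{4861} = - \frac{3011}{2655 \left(-335\right)} + \frac{993}{4861} = \left(- \frac{3011}{2655}\right) \left(- \frac{1}{335}\right) + 993 \cdot \frac{1}{4861} = \frac{3011}{889425} + \frac{993}{4861} = \frac{897835496}{4323494925}$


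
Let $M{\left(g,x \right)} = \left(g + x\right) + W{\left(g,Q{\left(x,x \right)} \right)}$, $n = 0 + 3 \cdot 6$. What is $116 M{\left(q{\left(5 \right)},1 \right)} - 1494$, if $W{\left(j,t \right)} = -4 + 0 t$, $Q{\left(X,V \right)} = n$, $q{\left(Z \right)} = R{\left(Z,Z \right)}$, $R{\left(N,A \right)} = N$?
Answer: $-1262$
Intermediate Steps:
$q{\left(Z \right)} = Z$
$n = 18$ ($n = 0 + 18 = 18$)
$Q{\left(X,V \right)} = 18$
$W{\left(j,t \right)} = -4$ ($W{\left(j,t \right)} = -4 + 0 = -4$)
$M{\left(g,x \right)} = -4 + g + x$ ($M{\left(g,x \right)} = \left(g + x\right) - 4 = -4 + g + x$)
$116 M{\left(q{\left(5 \right)},1 \right)} - 1494 = 116 \left(-4 + 5 + 1\right) - 1494 = 116 \cdot 2 - 1494 = 232 - 1494 = -1262$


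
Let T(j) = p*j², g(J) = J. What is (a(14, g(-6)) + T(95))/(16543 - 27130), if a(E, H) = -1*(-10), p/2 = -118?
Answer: 2129890/10587 ≈ 201.18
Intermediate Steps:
p = -236 (p = 2*(-118) = -236)
a(E, H) = 10
T(j) = -236*j²
(a(14, g(-6)) + T(95))/(16543 - 27130) = (10 - 236*95²)/(16543 - 27130) = (10 - 236*9025)/(-10587) = (10 - 2129900)*(-1/10587) = -2129890*(-1/10587) = 2129890/10587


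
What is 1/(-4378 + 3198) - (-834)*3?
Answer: 2952359/1180 ≈ 2502.0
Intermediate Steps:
1/(-4378 + 3198) - (-834)*3 = 1/(-1180) - 1*(-2502) = -1/1180 + 2502 = 2952359/1180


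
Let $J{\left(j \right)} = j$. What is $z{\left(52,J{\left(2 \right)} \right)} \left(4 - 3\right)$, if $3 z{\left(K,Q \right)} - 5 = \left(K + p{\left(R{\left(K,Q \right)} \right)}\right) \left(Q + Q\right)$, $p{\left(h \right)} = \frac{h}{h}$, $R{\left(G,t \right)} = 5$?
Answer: $\frac{217}{3} \approx 72.333$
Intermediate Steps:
$p{\left(h \right)} = 1$
$z{\left(K,Q \right)} = \frac{5}{3} + \frac{2 Q \left(1 + K\right)}{3}$ ($z{\left(K,Q \right)} = \frac{5}{3} + \frac{\left(K + 1\right) \left(Q + Q\right)}{3} = \frac{5}{3} + \frac{\left(1 + K\right) 2 Q}{3} = \frac{5}{3} + \frac{2 Q \left(1 + K\right)}{3}$)
$z{\left(52,J{\left(2 \right)} \right)} \left(4 - 3\right) = \left(\frac{5}{3} + \frac{2}{3} \cdot 2 + \frac{2}{3} \cdot 52 \cdot 2\right) \left(4 - 3\right) = \left(\frac{5}{3} + \frac{4}{3} + \frac{208}{3}\right) 1 = \frac{217}{3} \cdot 1 = \frac{217}{3}$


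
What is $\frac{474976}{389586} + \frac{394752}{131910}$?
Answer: $\frac{18036994736}{4282524105} \approx 4.2118$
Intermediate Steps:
$\frac{474976}{389586} + \frac{394752}{131910} = 474976 \cdot \frac{1}{389586} + 394752 \cdot \frac{1}{131910} = \frac{237488}{194793} + \frac{65792}{21985} = \frac{18036994736}{4282524105}$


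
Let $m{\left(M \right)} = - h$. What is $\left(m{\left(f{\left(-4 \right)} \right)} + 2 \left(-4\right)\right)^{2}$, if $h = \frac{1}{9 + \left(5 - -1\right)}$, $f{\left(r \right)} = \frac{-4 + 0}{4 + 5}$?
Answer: $\frac{14641}{225} \approx 65.071$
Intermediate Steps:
$f{\left(r \right)} = - \frac{4}{9}$
$h = \frac{1}{15}$ ($h = \frac{1}{9 + \left(5 + 1\right)} = \frac{1}{9 + 6} = \frac{1}{15} \approx 0.066667$)
$m{\left(M \right)} = - \frac{1}{15}$ ($m{\left(M \right)} = \left(-1\right) \frac{1}{15} = - \frac{1}{15}$)
$\left(m{\left(f{\left(-4 \right)} \right)} + 2 \left(-4\right)\right)^{2} = \left(- \frac{1}{15} + 2 \left(-4\right)\right)^{2} = \left(- \frac{1}{15} - 8\right)^{2} = \left(- \frac{121}{15}\right)^{2} = \frac{14641}{225}$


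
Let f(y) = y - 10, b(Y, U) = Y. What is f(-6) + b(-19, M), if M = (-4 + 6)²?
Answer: -35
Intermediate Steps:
M = 4 (M = 2² = 4)
f(y) = -10 + y
f(-6) + b(-19, M) = (-10 - 6) - 19 = -16 - 19 = -35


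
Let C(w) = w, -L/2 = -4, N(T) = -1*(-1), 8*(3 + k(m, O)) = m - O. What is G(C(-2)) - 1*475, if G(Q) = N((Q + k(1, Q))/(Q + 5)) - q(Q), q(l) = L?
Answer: -482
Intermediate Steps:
k(m, O) = -3 - O/8 + m/8 (k(m, O) = -3 + (m - O)/8 = -3 + (-O/8 + m/8) = -3 - O/8 + m/8)
N(T) = 1
L = 8 (L = -2*(-4) = 8)
q(l) = 8
G(Q) = -7 (G(Q) = 1 - 1*8 = 1 - 8 = -7)
G(C(-2)) - 1*475 = -7 - 1*475 = -7 - 475 = -482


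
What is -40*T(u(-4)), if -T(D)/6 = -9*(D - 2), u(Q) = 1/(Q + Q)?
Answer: 4590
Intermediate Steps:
u(Q) = 1/(2*Q)
T(D) = -108 + 54*D (T(D) = -(-54)*(D - 2) = -(-54)*(-2 + D) = -6*(18 - 9*D) = -108 + 54*D)
-40*T(u(-4)) = -40*(-108 + 54*((1/2)/(-4))) = -40*(-108 + 54*((1/2)*(-1/4))) = -40*(-108 + 54*(-1/8)) = -40*(-108 - 27/4) = -40*(-459/4) = 4590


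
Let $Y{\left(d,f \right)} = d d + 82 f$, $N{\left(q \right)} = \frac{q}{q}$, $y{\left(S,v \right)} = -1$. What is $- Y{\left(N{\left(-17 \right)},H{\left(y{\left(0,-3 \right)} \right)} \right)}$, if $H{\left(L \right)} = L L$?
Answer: $-83$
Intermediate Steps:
$N{\left(q \right)} = 1$
$H{\left(L \right)} = L^{2}$
$Y{\left(d,f \right)} = d^{2} + 82 f$
$- Y{\left(N{\left(-17 \right)},H{\left(y{\left(0,-3 \right)} \right)} \right)} = - (1^{2} + 82 \left(-1\right)^{2}) = - (1 + 82 \cdot 1) = - (1 + 82) = \left(-1\right) 83 = -83$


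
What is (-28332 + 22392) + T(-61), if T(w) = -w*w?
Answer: -9661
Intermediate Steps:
T(w) = -w**2
(-28332 + 22392) + T(-61) = (-28332 + 22392) - 1*(-61)**2 = -5940 - 1*3721 = -5940 - 3721 = -9661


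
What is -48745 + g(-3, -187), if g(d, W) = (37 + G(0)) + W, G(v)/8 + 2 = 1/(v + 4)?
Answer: -48909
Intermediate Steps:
G(v) = -16 + 8/(4 + v) (G(v) = -16 + 8/(v + 4) = -16 + 8/(4 + v))
g(d, W) = 23 + W (g(d, W) = (37 + 8*(-7 - 2*0)/(4 + 0)) + W = (37 + 8*(-7 + 0)/4) + W = (37 + 8*(¼)*(-7)) + W = (37 - 14) + W = 23 + W)
-48745 + g(-3, -187) = -48745 + (23 - 187) = -48745 - 164 = -48909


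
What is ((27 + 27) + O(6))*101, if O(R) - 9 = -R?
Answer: 5757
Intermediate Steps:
O(R) = 9 - R
((27 + 27) + O(6))*101 = ((27 + 27) + (9 - 1*6))*101 = (54 + (9 - 6))*101 = (54 + 3)*101 = 57*101 = 5757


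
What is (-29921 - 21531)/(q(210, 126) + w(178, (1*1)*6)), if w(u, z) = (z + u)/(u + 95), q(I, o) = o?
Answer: -7023198/17291 ≈ -406.18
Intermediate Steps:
w(u, z) = (u + z)/(95 + u)
(-29921 - 21531)/(q(210, 126) + w(178, (1*1)*6)) = (-29921 - 21531)/(126 + (178 + (1*1)*6)/(95 + 178)) = -51452/(126 + (178 + 1*6)/273) = -51452/(126 + (178 + 6)/273) = -51452/(126 + (1/273)*184) = -51452/(126 + 184/273) = -51452/34582/273 = -51452*273/34582 = -7023198/17291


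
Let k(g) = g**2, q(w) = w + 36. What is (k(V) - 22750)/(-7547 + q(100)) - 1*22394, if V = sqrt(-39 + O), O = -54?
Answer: -165939091/7411 ≈ -22391.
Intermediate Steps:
V = I*sqrt(93) (V = sqrt(-39 - 54) = sqrt(-93) = I*sqrt(93) ≈ 9.6436*I)
q(w) = 36 + w
(k(V) - 22750)/(-7547 + q(100)) - 1*22394 = ((I*sqrt(93))**2 - 22750)/(-7547 + (36 + 100)) - 1*22394 = (-93 - 22750)/(-7547 + 136) - 22394 = -22843/(-7411) - 22394 = -22843*(-1/7411) - 22394 = 22843/7411 - 22394 = -165939091/7411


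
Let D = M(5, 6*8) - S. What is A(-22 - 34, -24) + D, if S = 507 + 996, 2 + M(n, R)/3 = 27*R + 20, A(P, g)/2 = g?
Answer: 2391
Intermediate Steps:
A(P, g) = 2*g
M(n, R) = 54 + 81*R (M(n, R) = -6 + 3*(27*R + 20) = -6 + 3*(20 + 27*R) = -6 + (60 + 81*R) = 54 + 81*R)
S = 1503
D = 2439 (D = (54 + 81*(6*8)) - 1*1503 = (54 + 81*48) - 1503 = (54 + 3888) - 1503 = 3942 - 1503 = 2439)
A(-22 - 34, -24) + D = 2*(-24) + 2439 = -48 + 2439 = 2391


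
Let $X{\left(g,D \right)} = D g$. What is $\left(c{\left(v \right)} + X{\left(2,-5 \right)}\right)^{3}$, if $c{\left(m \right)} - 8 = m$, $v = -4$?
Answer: $-216$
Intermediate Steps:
$c{\left(m \right)} = 8 + m$
$\left(c{\left(v \right)} + X{\left(2,-5 \right)}\right)^{3} = \left(\left(8 - 4\right) - 10\right)^{3} = \left(4 - 10\right)^{3} = \left(-6\right)^{3} = -216$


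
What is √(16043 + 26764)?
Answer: √42807 ≈ 206.90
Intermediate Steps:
√(16043 + 26764) = √42807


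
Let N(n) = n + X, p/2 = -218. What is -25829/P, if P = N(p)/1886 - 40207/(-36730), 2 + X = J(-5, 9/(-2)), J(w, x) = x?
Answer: -1789246634620/59577377 ≈ -30032.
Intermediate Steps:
X = -13/2 (X = -2 + 9/(-2) = -2 + 9*(-½) = -2 - 9/2 = -13/2 ≈ -6.5000)
p = -436 (p = 2*(-218) = -436)
N(n) = -13/2 + n (N(n) = n - 13/2 = -13/2 + n)
P = 59577377/69272780 (P = (-13/2 - 436)/1886 - 40207/(-36730) = -885/2*1/1886 - 40207*(-1/36730) = -885/3772 + 40207/36730 = 59577377/69272780 ≈ 0.86004)
-25829/P = -25829/59577377/69272780 = -25829*69272780/59577377 = -1789246634620/59577377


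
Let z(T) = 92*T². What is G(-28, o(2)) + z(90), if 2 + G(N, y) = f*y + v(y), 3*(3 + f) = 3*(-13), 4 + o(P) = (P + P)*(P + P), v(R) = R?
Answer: 745018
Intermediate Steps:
o(P) = -4 + 4*P² (o(P) = -4 + (P + P)*(P + P) = -4 + (2*P)*(2*P) = -4 + 4*P²)
f = -16 (f = -3 + (3*(-13))/3 = -3 + (⅓)*(-39) = -3 - 13 = -16)
G(N, y) = -2 - 15*y (G(N, y) = -2 + (-16*y + y) = -2 - 15*y)
G(-28, o(2)) + z(90) = (-2 - 15*(-4 + 4*2²)) + 92*90² = (-2 - 15*(-4 + 4*4)) + 92*8100 = (-2 - 15*(-4 + 16)) + 745200 = (-2 - 15*12) + 745200 = (-2 - 180) + 745200 = -182 + 745200 = 745018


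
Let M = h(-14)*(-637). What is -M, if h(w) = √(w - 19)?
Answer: 637*I*√33 ≈ 3659.3*I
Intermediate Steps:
h(w) = √(-19 + w)
M = -637*I*√33 (M = √(-19 - 14)*(-637) = √(-33)*(-637) = (I*√33)*(-637) = -637*I*√33 ≈ -3659.3*I)
-M = -(-637)*I*√33 = 637*I*√33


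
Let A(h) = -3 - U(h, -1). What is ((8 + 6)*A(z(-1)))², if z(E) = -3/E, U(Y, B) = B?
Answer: 784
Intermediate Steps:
A(h) = -2 (A(h) = -3 - 1*(-1) = -3 + 1 = -2)
((8 + 6)*A(z(-1)))² = ((8 + 6)*(-2))² = (14*(-2))² = (-28)² = 784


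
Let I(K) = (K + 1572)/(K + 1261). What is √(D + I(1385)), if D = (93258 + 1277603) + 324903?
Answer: √26921967006/126 ≈ 1302.2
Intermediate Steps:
I(K) = (1572 + K)/(1261 + K)
D = 1695764 (D = 1370861 + 324903 = 1695764)
√(D + I(1385)) = √(1695764 + (1572 + 1385)/(1261 + 1385)) = √(1695764 + 2957/2646) = √(4486994501/2646) = √26921967006/126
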